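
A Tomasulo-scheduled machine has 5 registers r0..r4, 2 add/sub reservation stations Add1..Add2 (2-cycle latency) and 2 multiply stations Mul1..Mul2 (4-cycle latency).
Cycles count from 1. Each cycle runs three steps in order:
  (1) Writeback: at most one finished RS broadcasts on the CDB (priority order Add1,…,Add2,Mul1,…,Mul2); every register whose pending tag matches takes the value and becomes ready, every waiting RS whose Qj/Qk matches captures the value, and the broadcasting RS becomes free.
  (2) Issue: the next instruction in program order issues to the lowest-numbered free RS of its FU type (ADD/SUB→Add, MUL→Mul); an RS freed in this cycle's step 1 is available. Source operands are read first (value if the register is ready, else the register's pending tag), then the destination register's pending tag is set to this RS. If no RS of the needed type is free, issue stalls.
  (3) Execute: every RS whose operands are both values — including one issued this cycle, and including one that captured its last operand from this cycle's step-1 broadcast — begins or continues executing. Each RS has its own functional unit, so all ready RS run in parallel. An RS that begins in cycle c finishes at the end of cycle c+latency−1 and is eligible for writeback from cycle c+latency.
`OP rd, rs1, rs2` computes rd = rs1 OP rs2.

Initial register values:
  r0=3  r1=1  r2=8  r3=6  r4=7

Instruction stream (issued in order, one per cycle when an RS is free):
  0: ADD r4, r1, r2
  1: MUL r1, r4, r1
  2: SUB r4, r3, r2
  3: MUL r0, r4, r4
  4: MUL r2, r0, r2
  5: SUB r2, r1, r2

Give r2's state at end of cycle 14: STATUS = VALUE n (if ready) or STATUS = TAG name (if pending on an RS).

STATUS = TAG Add1

cycle 1: issue ADD r4<-Add1 // r0:3,r1:1,r2:8,r3:6,r4:Add1
cycle 2: issue MUL r1<-Mul1 // r0:3,r1:Mul1,r2:8,r3:6,r4:Add1
cycle 3: CDB Add1=9; issue SUB r4<-Add1 // r0:3,r1:Mul1,r2:8,r3:6,r4:Add1
cycle 4: issue MUL r0<-Mul2 // r0:Mul2,r1:Mul1,r2:8,r3:6,r4:Add1
cycle 5: CDB Add1=-2; stall // r0:Mul2,r1:Mul1,r2:8,r3:6,r4:-2
cycle 6: stall // r0:Mul2,r1:Mul1,r2:8,r3:6,r4:-2
cycle 7: CDB Mul1=9; issue MUL r2<-Mul1 // r0:Mul2,r1:9,r2:Mul1,r3:6,r4:-2
cycle 8: issue SUB r2<-Add1 // r0:Mul2,r1:9,r2:Add1,r3:6,r4:-2
cycle 9: CDB Mul2=4 // r0:4,r1:9,r2:Add1,r3:6,r4:-2
cycle 10: - // r0:4,r1:9,r2:Add1,r3:6,r4:-2
cycle 11: - // r0:4,r1:9,r2:Add1,r3:6,r4:-2
cycle 12: - // r0:4,r1:9,r2:Add1,r3:6,r4:-2
cycle 13: CDB Mul1=32 // r0:4,r1:9,r2:Add1,r3:6,r4:-2
cycle 14: - // r0:4,r1:9,r2:Add1,r3:6,r4:-2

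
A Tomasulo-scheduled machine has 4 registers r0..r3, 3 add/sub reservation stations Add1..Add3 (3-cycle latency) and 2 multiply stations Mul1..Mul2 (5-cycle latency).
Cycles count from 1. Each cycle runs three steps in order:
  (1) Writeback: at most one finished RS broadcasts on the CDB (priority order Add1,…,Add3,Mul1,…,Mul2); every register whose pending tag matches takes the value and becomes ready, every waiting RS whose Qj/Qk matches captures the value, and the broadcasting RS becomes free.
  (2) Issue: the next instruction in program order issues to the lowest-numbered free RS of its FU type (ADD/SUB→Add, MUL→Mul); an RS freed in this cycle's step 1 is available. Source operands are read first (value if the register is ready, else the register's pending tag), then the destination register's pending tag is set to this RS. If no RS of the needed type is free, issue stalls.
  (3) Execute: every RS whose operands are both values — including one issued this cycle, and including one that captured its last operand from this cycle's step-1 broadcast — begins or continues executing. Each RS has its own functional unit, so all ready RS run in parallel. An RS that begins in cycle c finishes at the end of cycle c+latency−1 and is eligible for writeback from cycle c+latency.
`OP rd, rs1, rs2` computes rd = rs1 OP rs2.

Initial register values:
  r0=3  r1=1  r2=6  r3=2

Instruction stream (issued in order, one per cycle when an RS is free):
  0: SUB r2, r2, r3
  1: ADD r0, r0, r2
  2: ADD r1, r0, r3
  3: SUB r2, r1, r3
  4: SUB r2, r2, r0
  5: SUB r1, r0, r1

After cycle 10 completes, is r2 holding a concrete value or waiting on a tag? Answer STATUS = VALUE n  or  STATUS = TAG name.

c1: issue SUB r2<-Add1 | r0:3,r1:1,r2:Add1,r3:2
c2: issue ADD r0<-Add2 | r0:Add2,r1:1,r2:Add1,r3:2
c3: issue ADD r1<-Add3 | r0:Add2,r1:Add3,r2:Add1,r3:2
c4: CDB Add1=4; issue SUB r2<-Add1 | r0:Add2,r1:Add3,r2:Add1,r3:2
c5: stall | r0:Add2,r1:Add3,r2:Add1,r3:2
c6: stall | r0:Add2,r1:Add3,r2:Add1,r3:2
c7: CDB Add2=7; issue SUB r2<-Add2 | r0:7,r1:Add3,r2:Add2,r3:2
c8: stall | r0:7,r1:Add3,r2:Add2,r3:2
c9: stall | r0:7,r1:Add3,r2:Add2,r3:2
c10: CDB Add3=9; issue SUB r1<-Add3 | r0:7,r1:Add3,r2:Add2,r3:2

STATUS = TAG Add2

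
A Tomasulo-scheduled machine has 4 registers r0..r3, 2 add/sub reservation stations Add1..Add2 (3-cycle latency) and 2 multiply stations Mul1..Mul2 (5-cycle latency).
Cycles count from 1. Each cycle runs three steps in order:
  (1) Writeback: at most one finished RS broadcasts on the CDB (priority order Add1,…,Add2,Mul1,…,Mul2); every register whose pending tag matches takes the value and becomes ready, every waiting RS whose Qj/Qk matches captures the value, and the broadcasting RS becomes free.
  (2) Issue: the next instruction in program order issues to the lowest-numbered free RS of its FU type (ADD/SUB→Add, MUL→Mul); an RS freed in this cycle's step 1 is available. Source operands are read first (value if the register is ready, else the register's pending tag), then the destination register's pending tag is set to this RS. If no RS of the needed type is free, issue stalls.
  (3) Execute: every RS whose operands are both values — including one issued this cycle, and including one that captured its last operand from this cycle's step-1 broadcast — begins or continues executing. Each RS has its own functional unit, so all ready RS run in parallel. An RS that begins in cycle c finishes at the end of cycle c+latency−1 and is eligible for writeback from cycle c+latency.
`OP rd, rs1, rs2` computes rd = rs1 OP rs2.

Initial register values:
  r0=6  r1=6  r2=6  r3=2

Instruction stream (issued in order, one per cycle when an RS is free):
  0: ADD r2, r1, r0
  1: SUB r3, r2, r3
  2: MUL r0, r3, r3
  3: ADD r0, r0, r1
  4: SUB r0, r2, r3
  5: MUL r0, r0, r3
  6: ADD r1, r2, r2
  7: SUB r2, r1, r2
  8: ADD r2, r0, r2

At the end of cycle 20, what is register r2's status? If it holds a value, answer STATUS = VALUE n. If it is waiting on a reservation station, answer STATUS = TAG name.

cycle 1: issue ADD r2<-Add1 // r0:6,r1:6,r2:Add1,r3:2
cycle 2: issue SUB r3<-Add2 // r0:6,r1:6,r2:Add1,r3:Add2
cycle 3: issue MUL r0<-Mul1 // r0:Mul1,r1:6,r2:Add1,r3:Add2
cycle 4: CDB Add1=12; issue ADD r0<-Add1 // r0:Add1,r1:6,r2:12,r3:Add2
cycle 5: stall // r0:Add1,r1:6,r2:12,r3:Add2
cycle 6: stall // r0:Add1,r1:6,r2:12,r3:Add2
cycle 7: CDB Add2=10; issue SUB r0<-Add2 // r0:Add2,r1:6,r2:12,r3:10
cycle 8: issue MUL r0<-Mul2 // r0:Mul2,r1:6,r2:12,r3:10
cycle 9: stall // r0:Mul2,r1:6,r2:12,r3:10
cycle 10: CDB Add2=2; issue ADD r1<-Add2 // r0:Mul2,r1:Add2,r2:12,r3:10
cycle 11: stall // r0:Mul2,r1:Add2,r2:12,r3:10
cycle 12: CDB Mul1=100; stall // r0:Mul2,r1:Add2,r2:12,r3:10
cycle 13: CDB Add2=24; issue SUB r2<-Add2 // r0:Mul2,r1:24,r2:Add2,r3:10
cycle 14: stall // r0:Mul2,r1:24,r2:Add2,r3:10
cycle 15: CDB Add1=106; issue ADD r2<-Add1 // r0:Mul2,r1:24,r2:Add1,r3:10
cycle 16: CDB Add2=12 // r0:Mul2,r1:24,r2:Add1,r3:10
cycle 17: CDB Mul2=20 // r0:20,r1:24,r2:Add1,r3:10
cycle 18: - // r0:20,r1:24,r2:Add1,r3:10
cycle 19: - // r0:20,r1:24,r2:Add1,r3:10
cycle 20: CDB Add1=32 // r0:20,r1:24,r2:32,r3:10

STATUS = VALUE 32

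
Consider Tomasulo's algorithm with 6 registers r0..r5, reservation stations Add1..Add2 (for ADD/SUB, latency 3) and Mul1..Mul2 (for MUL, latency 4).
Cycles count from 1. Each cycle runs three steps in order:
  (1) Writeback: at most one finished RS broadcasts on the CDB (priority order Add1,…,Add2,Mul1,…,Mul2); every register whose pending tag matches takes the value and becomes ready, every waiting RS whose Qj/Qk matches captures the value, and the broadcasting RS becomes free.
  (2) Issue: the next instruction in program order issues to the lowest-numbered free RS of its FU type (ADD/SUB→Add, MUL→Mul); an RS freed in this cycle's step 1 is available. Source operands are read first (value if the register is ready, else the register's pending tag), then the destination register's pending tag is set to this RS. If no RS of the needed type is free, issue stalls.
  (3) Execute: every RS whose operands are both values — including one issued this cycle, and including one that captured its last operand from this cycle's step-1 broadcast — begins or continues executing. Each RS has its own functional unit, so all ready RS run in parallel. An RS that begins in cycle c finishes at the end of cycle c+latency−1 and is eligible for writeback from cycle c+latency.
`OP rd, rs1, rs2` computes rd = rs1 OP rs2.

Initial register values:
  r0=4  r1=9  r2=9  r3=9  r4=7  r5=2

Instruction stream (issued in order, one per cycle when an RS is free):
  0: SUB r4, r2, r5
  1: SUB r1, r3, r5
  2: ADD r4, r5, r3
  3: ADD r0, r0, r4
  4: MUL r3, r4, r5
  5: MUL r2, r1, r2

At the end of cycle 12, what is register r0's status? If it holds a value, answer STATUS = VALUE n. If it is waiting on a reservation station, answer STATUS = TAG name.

  c1: issue SUB r4<-Add1  regs: r0:4,r1:9,r2:9,r3:9,r4:Add1,r5:2
  c2: issue SUB r1<-Add2  regs: r0:4,r1:Add2,r2:9,r3:9,r4:Add1,r5:2
  c3: stall  regs: r0:4,r1:Add2,r2:9,r3:9,r4:Add1,r5:2
  c4: CDB Add1=7; issue ADD r4<-Add1  regs: r0:4,r1:Add2,r2:9,r3:9,r4:Add1,r5:2
  c5: CDB Add2=7; issue ADD r0<-Add2  regs: r0:Add2,r1:7,r2:9,r3:9,r4:Add1,r5:2
  c6: issue MUL r3<-Mul1  regs: r0:Add2,r1:7,r2:9,r3:Mul1,r4:Add1,r5:2
  c7: CDB Add1=11; issue MUL r2<-Mul2  regs: r0:Add2,r1:7,r2:Mul2,r3:Mul1,r4:11,r5:2
  c8: -  regs: r0:Add2,r1:7,r2:Mul2,r3:Mul1,r4:11,r5:2
  c9: -  regs: r0:Add2,r1:7,r2:Mul2,r3:Mul1,r4:11,r5:2
  c10: CDB Add2=15  regs: r0:15,r1:7,r2:Mul2,r3:Mul1,r4:11,r5:2
  c11: CDB Mul1=22  regs: r0:15,r1:7,r2:Mul2,r3:22,r4:11,r5:2
  c12: CDB Mul2=63  regs: r0:15,r1:7,r2:63,r3:22,r4:11,r5:2

STATUS = VALUE 15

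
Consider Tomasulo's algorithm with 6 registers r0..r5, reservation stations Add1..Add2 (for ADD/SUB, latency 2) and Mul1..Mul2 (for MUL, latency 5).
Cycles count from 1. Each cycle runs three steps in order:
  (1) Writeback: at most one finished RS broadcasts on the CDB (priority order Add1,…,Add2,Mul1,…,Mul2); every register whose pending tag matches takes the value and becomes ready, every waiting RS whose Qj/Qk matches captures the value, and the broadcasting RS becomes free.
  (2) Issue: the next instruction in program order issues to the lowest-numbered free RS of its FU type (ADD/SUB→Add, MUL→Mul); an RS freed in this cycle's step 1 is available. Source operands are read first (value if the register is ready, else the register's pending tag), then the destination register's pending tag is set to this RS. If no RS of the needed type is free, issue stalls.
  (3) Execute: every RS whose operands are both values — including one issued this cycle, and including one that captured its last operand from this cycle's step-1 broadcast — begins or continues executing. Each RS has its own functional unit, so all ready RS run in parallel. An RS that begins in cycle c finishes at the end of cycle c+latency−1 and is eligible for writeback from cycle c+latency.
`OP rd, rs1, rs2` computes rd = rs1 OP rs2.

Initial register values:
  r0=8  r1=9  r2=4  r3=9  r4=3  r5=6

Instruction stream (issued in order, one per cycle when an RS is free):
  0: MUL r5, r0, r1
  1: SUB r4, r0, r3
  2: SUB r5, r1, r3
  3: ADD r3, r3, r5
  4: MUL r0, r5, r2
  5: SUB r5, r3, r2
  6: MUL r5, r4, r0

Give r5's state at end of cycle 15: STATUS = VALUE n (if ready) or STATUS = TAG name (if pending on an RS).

STATUS = VALUE 0

c1: issue MUL r5<-Mul1 | r0:8,r1:9,r2:4,r3:9,r4:3,r5:Mul1
c2: issue SUB r4<-Add1 | r0:8,r1:9,r2:4,r3:9,r4:Add1,r5:Mul1
c3: issue SUB r5<-Add2 | r0:8,r1:9,r2:4,r3:9,r4:Add1,r5:Add2
c4: CDB Add1=-1; issue ADD r3<-Add1 | r0:8,r1:9,r2:4,r3:Add1,r4:-1,r5:Add2
c5: CDB Add2=0; issue MUL r0<-Mul2 | r0:Mul2,r1:9,r2:4,r3:Add1,r4:-1,r5:0
c6: CDB Mul1=72; issue SUB r5<-Add2 | r0:Mul2,r1:9,r2:4,r3:Add1,r4:-1,r5:Add2
c7: CDB Add1=9; issue MUL r5<-Mul1 | r0:Mul2,r1:9,r2:4,r3:9,r4:-1,r5:Mul1
c8: - | r0:Mul2,r1:9,r2:4,r3:9,r4:-1,r5:Mul1
c9: CDB Add2=5 | r0:Mul2,r1:9,r2:4,r3:9,r4:-1,r5:Mul1
c10: CDB Mul2=0 | r0:0,r1:9,r2:4,r3:9,r4:-1,r5:Mul1
c11: - | r0:0,r1:9,r2:4,r3:9,r4:-1,r5:Mul1
c12: - | r0:0,r1:9,r2:4,r3:9,r4:-1,r5:Mul1
c13: - | r0:0,r1:9,r2:4,r3:9,r4:-1,r5:Mul1
c14: - | r0:0,r1:9,r2:4,r3:9,r4:-1,r5:Mul1
c15: CDB Mul1=0 | r0:0,r1:9,r2:4,r3:9,r4:-1,r5:0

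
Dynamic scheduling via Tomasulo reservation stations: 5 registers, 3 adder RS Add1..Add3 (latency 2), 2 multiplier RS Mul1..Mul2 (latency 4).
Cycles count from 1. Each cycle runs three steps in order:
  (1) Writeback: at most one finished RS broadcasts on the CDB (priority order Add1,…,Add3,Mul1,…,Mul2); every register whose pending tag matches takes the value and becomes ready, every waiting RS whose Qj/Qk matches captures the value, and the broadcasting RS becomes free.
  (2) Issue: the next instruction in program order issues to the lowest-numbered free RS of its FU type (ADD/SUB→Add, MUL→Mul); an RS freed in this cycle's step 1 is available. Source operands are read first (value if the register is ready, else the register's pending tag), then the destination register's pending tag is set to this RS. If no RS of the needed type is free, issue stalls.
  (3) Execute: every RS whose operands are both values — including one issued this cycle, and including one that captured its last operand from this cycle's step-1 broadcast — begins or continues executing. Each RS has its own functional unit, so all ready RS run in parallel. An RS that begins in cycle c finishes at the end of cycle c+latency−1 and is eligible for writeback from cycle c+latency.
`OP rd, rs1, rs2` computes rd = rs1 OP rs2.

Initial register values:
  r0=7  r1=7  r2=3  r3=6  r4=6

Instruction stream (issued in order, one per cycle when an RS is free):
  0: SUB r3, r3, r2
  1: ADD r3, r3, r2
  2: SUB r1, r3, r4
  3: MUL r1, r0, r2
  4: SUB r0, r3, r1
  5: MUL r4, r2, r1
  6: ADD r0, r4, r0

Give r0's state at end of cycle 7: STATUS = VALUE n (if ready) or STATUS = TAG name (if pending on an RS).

  c1: issue SUB r3<-Add1  regs: r0:7,r1:7,r2:3,r3:Add1,r4:6
  c2: issue ADD r3<-Add2  regs: r0:7,r1:7,r2:3,r3:Add2,r4:6
  c3: CDB Add1=3; issue SUB r1<-Add1  regs: r0:7,r1:Add1,r2:3,r3:Add2,r4:6
  c4: issue MUL r1<-Mul1  regs: r0:7,r1:Mul1,r2:3,r3:Add2,r4:6
  c5: CDB Add2=6; issue SUB r0<-Add2  regs: r0:Add2,r1:Mul1,r2:3,r3:6,r4:6
  c6: issue MUL r4<-Mul2  regs: r0:Add2,r1:Mul1,r2:3,r3:6,r4:Mul2
  c7: CDB Add1=0; issue ADD r0<-Add1  regs: r0:Add1,r1:Mul1,r2:3,r3:6,r4:Mul2

STATUS = TAG Add1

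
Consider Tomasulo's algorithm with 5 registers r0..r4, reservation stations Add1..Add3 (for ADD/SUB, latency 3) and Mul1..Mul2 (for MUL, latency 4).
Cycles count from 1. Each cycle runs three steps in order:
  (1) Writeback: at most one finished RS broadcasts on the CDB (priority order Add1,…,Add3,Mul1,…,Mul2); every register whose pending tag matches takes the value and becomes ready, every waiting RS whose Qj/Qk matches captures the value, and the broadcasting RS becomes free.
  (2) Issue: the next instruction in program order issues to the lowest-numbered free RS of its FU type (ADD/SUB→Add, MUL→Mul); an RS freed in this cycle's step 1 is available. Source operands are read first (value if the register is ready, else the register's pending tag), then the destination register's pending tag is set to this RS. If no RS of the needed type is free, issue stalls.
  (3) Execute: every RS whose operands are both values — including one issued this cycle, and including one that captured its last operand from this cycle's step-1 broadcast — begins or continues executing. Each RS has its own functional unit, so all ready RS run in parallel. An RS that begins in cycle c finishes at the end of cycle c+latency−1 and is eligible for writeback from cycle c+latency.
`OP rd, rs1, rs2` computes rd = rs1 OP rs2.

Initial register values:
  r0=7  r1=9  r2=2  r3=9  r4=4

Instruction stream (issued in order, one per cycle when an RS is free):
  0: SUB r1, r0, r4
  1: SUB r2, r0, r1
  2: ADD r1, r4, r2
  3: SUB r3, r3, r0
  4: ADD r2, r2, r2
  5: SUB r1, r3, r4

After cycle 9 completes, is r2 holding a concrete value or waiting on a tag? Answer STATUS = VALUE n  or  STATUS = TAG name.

  c1: issue SUB r1<-Add1  regs: r0:7,r1:Add1,r2:2,r3:9,r4:4
  c2: issue SUB r2<-Add2  regs: r0:7,r1:Add1,r2:Add2,r3:9,r4:4
  c3: issue ADD r1<-Add3  regs: r0:7,r1:Add3,r2:Add2,r3:9,r4:4
  c4: CDB Add1=3; issue SUB r3<-Add1  regs: r0:7,r1:Add3,r2:Add2,r3:Add1,r4:4
  c5: stall  regs: r0:7,r1:Add3,r2:Add2,r3:Add1,r4:4
  c6: stall  regs: r0:7,r1:Add3,r2:Add2,r3:Add1,r4:4
  c7: CDB Add1=2; issue ADD r2<-Add1  regs: r0:7,r1:Add3,r2:Add1,r3:2,r4:4
  c8: CDB Add2=4; issue SUB r1<-Add2  regs: r0:7,r1:Add2,r2:Add1,r3:2,r4:4
  c9: -  regs: r0:7,r1:Add2,r2:Add1,r3:2,r4:4

STATUS = TAG Add1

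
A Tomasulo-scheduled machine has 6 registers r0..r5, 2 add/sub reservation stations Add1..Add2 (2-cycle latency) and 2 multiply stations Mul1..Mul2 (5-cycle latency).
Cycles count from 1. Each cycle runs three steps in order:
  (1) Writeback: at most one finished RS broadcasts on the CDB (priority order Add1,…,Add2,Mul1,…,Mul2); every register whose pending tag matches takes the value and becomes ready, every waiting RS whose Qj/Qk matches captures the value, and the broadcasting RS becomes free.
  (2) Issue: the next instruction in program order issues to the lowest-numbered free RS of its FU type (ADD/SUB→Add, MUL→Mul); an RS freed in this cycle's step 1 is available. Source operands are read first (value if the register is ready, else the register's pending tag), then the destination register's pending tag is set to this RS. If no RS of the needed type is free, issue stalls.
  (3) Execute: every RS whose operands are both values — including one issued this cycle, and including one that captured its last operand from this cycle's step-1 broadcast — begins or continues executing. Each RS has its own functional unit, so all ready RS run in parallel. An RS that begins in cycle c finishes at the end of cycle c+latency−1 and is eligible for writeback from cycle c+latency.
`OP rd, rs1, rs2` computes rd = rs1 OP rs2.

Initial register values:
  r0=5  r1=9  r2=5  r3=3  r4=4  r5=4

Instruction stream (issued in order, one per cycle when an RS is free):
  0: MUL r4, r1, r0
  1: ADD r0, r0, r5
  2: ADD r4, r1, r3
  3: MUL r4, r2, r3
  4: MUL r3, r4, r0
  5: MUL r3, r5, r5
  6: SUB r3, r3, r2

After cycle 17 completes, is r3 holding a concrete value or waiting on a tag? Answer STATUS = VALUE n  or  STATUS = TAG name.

c1: issue MUL r4<-Mul1 | r0:5,r1:9,r2:5,r3:3,r4:Mul1,r5:4
c2: issue ADD r0<-Add1 | r0:Add1,r1:9,r2:5,r3:3,r4:Mul1,r5:4
c3: issue ADD r4<-Add2 | r0:Add1,r1:9,r2:5,r3:3,r4:Add2,r5:4
c4: CDB Add1=9; issue MUL r4<-Mul2 | r0:9,r1:9,r2:5,r3:3,r4:Mul2,r5:4
c5: CDB Add2=12; stall | r0:9,r1:9,r2:5,r3:3,r4:Mul2,r5:4
c6: CDB Mul1=45; issue MUL r3<-Mul1 | r0:9,r1:9,r2:5,r3:Mul1,r4:Mul2,r5:4
c7: stall | r0:9,r1:9,r2:5,r3:Mul1,r4:Mul2,r5:4
c8: stall | r0:9,r1:9,r2:5,r3:Mul1,r4:Mul2,r5:4
c9: CDB Mul2=15; issue MUL r3<-Mul2 | r0:9,r1:9,r2:5,r3:Mul2,r4:15,r5:4
c10: issue SUB r3<-Add1 | r0:9,r1:9,r2:5,r3:Add1,r4:15,r5:4
c11: - | r0:9,r1:9,r2:5,r3:Add1,r4:15,r5:4
c12: - | r0:9,r1:9,r2:5,r3:Add1,r4:15,r5:4
c13: - | r0:9,r1:9,r2:5,r3:Add1,r4:15,r5:4
c14: CDB Mul1=135 | r0:9,r1:9,r2:5,r3:Add1,r4:15,r5:4
c15: CDB Mul2=16 | r0:9,r1:9,r2:5,r3:Add1,r4:15,r5:4
c16: - | r0:9,r1:9,r2:5,r3:Add1,r4:15,r5:4
c17: CDB Add1=11 | r0:9,r1:9,r2:5,r3:11,r4:15,r5:4

STATUS = VALUE 11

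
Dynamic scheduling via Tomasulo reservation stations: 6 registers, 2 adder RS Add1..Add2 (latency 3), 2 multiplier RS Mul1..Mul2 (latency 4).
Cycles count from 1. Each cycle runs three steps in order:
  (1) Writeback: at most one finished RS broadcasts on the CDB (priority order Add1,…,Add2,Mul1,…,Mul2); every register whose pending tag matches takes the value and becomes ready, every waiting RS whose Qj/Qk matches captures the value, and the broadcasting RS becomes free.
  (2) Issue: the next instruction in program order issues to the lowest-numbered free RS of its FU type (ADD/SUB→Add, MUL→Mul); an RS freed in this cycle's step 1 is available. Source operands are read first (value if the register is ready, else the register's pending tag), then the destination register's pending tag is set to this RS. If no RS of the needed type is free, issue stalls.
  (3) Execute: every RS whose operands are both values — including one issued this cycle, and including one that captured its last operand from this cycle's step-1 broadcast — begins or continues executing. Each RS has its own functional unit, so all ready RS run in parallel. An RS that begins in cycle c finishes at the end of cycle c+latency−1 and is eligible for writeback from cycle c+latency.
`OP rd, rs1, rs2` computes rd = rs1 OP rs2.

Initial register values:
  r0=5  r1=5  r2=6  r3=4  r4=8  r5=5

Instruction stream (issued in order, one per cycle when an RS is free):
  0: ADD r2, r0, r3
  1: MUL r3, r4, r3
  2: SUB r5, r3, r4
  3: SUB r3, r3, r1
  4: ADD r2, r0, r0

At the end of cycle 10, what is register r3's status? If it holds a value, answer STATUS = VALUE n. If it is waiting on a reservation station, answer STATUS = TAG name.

cycle 1: issue ADD r2<-Add1 // r0:5,r1:5,r2:Add1,r3:4,r4:8,r5:5
cycle 2: issue MUL r3<-Mul1 // r0:5,r1:5,r2:Add1,r3:Mul1,r4:8,r5:5
cycle 3: issue SUB r5<-Add2 // r0:5,r1:5,r2:Add1,r3:Mul1,r4:8,r5:Add2
cycle 4: CDB Add1=9; issue SUB r3<-Add1 // r0:5,r1:5,r2:9,r3:Add1,r4:8,r5:Add2
cycle 5: stall // r0:5,r1:5,r2:9,r3:Add1,r4:8,r5:Add2
cycle 6: CDB Mul1=32; stall // r0:5,r1:5,r2:9,r3:Add1,r4:8,r5:Add2
cycle 7: stall // r0:5,r1:5,r2:9,r3:Add1,r4:8,r5:Add2
cycle 8: stall // r0:5,r1:5,r2:9,r3:Add1,r4:8,r5:Add2
cycle 9: CDB Add1=27; issue ADD r2<-Add1 // r0:5,r1:5,r2:Add1,r3:27,r4:8,r5:Add2
cycle 10: CDB Add2=24 // r0:5,r1:5,r2:Add1,r3:27,r4:8,r5:24

STATUS = VALUE 27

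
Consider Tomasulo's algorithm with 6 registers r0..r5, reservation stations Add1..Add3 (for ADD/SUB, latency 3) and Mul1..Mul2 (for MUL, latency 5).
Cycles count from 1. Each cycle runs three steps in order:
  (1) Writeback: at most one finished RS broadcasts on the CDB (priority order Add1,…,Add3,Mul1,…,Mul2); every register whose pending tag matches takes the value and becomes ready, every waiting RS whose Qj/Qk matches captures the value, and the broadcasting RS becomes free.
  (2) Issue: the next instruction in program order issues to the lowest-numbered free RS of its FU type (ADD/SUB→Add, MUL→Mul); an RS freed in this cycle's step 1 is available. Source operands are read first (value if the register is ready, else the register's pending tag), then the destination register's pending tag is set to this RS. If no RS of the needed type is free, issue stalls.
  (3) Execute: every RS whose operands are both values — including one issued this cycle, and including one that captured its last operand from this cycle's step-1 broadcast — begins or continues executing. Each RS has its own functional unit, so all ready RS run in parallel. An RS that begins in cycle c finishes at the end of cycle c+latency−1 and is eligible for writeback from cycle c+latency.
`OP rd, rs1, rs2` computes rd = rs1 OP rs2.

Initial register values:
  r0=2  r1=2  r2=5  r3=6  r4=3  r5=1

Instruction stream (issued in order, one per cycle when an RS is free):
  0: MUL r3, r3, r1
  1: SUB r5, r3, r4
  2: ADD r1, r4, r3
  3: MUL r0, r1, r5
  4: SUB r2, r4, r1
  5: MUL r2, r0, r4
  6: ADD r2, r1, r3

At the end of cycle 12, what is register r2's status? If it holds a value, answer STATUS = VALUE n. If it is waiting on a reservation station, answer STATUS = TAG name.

STATUS = TAG Add1

cycle 1: issue MUL r3<-Mul1 // r0:2,r1:2,r2:5,r3:Mul1,r4:3,r5:1
cycle 2: issue SUB r5<-Add1 // r0:2,r1:2,r2:5,r3:Mul1,r4:3,r5:Add1
cycle 3: issue ADD r1<-Add2 // r0:2,r1:Add2,r2:5,r3:Mul1,r4:3,r5:Add1
cycle 4: issue MUL r0<-Mul2 // r0:Mul2,r1:Add2,r2:5,r3:Mul1,r4:3,r5:Add1
cycle 5: issue SUB r2<-Add3 // r0:Mul2,r1:Add2,r2:Add3,r3:Mul1,r4:3,r5:Add1
cycle 6: CDB Mul1=12; issue MUL r2<-Mul1 // r0:Mul2,r1:Add2,r2:Mul1,r3:12,r4:3,r5:Add1
cycle 7: stall // r0:Mul2,r1:Add2,r2:Mul1,r3:12,r4:3,r5:Add1
cycle 8: stall // r0:Mul2,r1:Add2,r2:Mul1,r3:12,r4:3,r5:Add1
cycle 9: CDB Add1=9; issue ADD r2<-Add1 // r0:Mul2,r1:Add2,r2:Add1,r3:12,r4:3,r5:9
cycle 10: CDB Add2=15 // r0:Mul2,r1:15,r2:Add1,r3:12,r4:3,r5:9
cycle 11: - // r0:Mul2,r1:15,r2:Add1,r3:12,r4:3,r5:9
cycle 12: - // r0:Mul2,r1:15,r2:Add1,r3:12,r4:3,r5:9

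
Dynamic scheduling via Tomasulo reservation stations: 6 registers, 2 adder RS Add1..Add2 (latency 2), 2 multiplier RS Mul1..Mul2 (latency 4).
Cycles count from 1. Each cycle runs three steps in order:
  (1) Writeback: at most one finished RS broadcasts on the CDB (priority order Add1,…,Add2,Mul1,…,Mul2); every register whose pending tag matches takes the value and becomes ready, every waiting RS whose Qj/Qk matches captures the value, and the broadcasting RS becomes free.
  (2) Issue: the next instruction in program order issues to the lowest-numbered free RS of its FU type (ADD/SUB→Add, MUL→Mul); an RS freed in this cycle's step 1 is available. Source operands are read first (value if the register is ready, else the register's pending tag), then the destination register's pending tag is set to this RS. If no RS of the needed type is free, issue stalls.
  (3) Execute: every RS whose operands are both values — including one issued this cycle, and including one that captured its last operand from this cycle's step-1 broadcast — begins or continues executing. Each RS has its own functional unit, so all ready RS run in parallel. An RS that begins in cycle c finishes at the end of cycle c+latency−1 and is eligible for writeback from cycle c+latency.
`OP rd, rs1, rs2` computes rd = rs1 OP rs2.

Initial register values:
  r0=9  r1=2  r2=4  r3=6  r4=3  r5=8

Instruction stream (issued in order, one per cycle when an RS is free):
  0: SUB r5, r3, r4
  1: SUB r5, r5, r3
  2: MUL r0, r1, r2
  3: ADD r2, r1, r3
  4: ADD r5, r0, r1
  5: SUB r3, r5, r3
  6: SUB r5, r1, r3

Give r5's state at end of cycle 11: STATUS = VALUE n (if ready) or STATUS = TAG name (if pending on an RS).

  c1: issue SUB r5<-Add1  regs: r0:9,r1:2,r2:4,r3:6,r4:3,r5:Add1
  c2: issue SUB r5<-Add2  regs: r0:9,r1:2,r2:4,r3:6,r4:3,r5:Add2
  c3: CDB Add1=3; issue MUL r0<-Mul1  regs: r0:Mul1,r1:2,r2:4,r3:6,r4:3,r5:Add2
  c4: issue ADD r2<-Add1  regs: r0:Mul1,r1:2,r2:Add1,r3:6,r4:3,r5:Add2
  c5: CDB Add2=-3; issue ADD r5<-Add2  regs: r0:Mul1,r1:2,r2:Add1,r3:6,r4:3,r5:Add2
  c6: CDB Add1=8; issue SUB r3<-Add1  regs: r0:Mul1,r1:2,r2:8,r3:Add1,r4:3,r5:Add2
  c7: CDB Mul1=8; stall  regs: r0:8,r1:2,r2:8,r3:Add1,r4:3,r5:Add2
  c8: stall  regs: r0:8,r1:2,r2:8,r3:Add1,r4:3,r5:Add2
  c9: CDB Add2=10; issue SUB r5<-Add2  regs: r0:8,r1:2,r2:8,r3:Add1,r4:3,r5:Add2
  c10: -  regs: r0:8,r1:2,r2:8,r3:Add1,r4:3,r5:Add2
  c11: CDB Add1=4  regs: r0:8,r1:2,r2:8,r3:4,r4:3,r5:Add2

STATUS = TAG Add2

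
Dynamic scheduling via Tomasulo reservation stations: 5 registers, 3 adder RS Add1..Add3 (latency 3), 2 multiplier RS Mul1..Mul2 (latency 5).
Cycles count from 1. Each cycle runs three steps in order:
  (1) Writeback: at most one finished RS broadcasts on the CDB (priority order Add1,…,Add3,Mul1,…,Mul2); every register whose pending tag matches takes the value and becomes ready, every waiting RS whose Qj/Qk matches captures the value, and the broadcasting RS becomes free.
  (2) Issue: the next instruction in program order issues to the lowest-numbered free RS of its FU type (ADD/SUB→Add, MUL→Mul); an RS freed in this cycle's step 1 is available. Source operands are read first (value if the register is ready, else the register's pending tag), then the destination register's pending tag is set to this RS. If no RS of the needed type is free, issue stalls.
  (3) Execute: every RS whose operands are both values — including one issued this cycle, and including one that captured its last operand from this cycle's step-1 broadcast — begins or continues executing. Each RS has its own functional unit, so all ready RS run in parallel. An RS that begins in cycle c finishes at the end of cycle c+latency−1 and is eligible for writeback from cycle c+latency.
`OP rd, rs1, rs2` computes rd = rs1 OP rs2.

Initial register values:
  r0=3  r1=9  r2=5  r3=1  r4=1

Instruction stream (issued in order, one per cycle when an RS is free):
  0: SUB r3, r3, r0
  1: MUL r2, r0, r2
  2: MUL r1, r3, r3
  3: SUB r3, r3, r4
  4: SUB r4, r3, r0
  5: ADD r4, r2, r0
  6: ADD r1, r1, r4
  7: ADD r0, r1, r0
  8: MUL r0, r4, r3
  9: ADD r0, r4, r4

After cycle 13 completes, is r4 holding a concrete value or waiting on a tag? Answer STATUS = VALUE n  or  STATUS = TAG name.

  c1: issue SUB r3<-Add1  regs: r0:3,r1:9,r2:5,r3:Add1,r4:1
  c2: issue MUL r2<-Mul1  regs: r0:3,r1:9,r2:Mul1,r3:Add1,r4:1
  c3: issue MUL r1<-Mul2  regs: r0:3,r1:Mul2,r2:Mul1,r3:Add1,r4:1
  c4: CDB Add1=-2; issue SUB r3<-Add1  regs: r0:3,r1:Mul2,r2:Mul1,r3:Add1,r4:1
  c5: issue SUB r4<-Add2  regs: r0:3,r1:Mul2,r2:Mul1,r3:Add1,r4:Add2
  c6: issue ADD r4<-Add3  regs: r0:3,r1:Mul2,r2:Mul1,r3:Add1,r4:Add3
  c7: CDB Add1=-3; issue ADD r1<-Add1  regs: r0:3,r1:Add1,r2:Mul1,r3:-3,r4:Add3
  c8: CDB Mul1=15; stall  regs: r0:3,r1:Add1,r2:15,r3:-3,r4:Add3
  c9: CDB Mul2=4; stall  regs: r0:3,r1:Add1,r2:15,r3:-3,r4:Add3
  c10: CDB Add2=-6; issue ADD r0<-Add2  regs: r0:Add2,r1:Add1,r2:15,r3:-3,r4:Add3
  c11: CDB Add3=18; issue MUL r0<-Mul1  regs: r0:Mul1,r1:Add1,r2:15,r3:-3,r4:18
  c12: issue ADD r0<-Add3  regs: r0:Add3,r1:Add1,r2:15,r3:-3,r4:18
  c13: -  regs: r0:Add3,r1:Add1,r2:15,r3:-3,r4:18

STATUS = VALUE 18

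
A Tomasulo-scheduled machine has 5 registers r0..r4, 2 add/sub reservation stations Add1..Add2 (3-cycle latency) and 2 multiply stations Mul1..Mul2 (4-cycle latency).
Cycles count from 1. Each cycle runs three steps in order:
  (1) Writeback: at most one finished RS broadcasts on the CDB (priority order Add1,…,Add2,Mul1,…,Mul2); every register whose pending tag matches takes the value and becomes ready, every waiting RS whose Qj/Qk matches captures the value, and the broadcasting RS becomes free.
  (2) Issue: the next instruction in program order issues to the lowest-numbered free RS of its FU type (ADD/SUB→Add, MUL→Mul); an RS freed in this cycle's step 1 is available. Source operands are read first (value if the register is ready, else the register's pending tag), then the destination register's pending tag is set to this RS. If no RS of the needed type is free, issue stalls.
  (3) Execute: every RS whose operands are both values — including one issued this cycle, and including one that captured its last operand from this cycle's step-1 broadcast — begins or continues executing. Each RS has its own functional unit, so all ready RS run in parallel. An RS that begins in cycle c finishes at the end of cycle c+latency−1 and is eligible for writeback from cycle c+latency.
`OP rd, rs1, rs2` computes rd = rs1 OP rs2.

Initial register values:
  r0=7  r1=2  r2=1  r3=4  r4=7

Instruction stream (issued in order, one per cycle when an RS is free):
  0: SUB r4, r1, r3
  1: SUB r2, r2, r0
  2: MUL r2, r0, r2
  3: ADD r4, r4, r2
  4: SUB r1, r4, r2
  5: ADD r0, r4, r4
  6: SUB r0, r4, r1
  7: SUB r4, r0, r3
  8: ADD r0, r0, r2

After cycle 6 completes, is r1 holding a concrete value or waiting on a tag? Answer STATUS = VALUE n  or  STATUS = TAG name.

STATUS = TAG Add2

cycle 1: issue SUB r4<-Add1 // r0:7,r1:2,r2:1,r3:4,r4:Add1
cycle 2: issue SUB r2<-Add2 // r0:7,r1:2,r2:Add2,r3:4,r4:Add1
cycle 3: issue MUL r2<-Mul1 // r0:7,r1:2,r2:Mul1,r3:4,r4:Add1
cycle 4: CDB Add1=-2; issue ADD r4<-Add1 // r0:7,r1:2,r2:Mul1,r3:4,r4:Add1
cycle 5: CDB Add2=-6; issue SUB r1<-Add2 // r0:7,r1:Add2,r2:Mul1,r3:4,r4:Add1
cycle 6: stall // r0:7,r1:Add2,r2:Mul1,r3:4,r4:Add1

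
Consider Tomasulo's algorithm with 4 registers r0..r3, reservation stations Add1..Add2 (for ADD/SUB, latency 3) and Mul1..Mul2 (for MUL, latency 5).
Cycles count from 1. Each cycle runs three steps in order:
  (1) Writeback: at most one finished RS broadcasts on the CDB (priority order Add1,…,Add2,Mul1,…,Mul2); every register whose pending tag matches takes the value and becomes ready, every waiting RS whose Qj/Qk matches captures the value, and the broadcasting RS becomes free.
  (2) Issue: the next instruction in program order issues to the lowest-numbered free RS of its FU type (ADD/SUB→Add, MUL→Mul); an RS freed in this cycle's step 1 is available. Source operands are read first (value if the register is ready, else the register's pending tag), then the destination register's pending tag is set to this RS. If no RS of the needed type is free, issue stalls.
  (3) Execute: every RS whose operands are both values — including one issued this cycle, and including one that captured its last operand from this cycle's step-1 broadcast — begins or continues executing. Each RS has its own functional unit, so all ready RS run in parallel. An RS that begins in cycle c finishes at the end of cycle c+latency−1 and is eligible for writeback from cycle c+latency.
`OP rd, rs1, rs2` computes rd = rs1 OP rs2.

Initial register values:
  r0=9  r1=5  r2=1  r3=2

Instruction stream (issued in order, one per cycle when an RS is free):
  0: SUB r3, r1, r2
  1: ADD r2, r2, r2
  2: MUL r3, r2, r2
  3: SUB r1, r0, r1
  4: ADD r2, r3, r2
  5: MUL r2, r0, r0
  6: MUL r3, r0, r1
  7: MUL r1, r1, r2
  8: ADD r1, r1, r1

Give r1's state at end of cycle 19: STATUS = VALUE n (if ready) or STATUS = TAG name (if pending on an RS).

STATUS = VALUE 648

cycle 1: issue SUB r3<-Add1 // r0:9,r1:5,r2:1,r3:Add1
cycle 2: issue ADD r2<-Add2 // r0:9,r1:5,r2:Add2,r3:Add1
cycle 3: issue MUL r3<-Mul1 // r0:9,r1:5,r2:Add2,r3:Mul1
cycle 4: CDB Add1=4; issue SUB r1<-Add1 // r0:9,r1:Add1,r2:Add2,r3:Mul1
cycle 5: CDB Add2=2; issue ADD r2<-Add2 // r0:9,r1:Add1,r2:Add2,r3:Mul1
cycle 6: issue MUL r2<-Mul2 // r0:9,r1:Add1,r2:Mul2,r3:Mul1
cycle 7: CDB Add1=4; stall // r0:9,r1:4,r2:Mul2,r3:Mul1
cycle 8: stall // r0:9,r1:4,r2:Mul2,r3:Mul1
cycle 9: stall // r0:9,r1:4,r2:Mul2,r3:Mul1
cycle 10: CDB Mul1=4; issue MUL r3<-Mul1 // r0:9,r1:4,r2:Mul2,r3:Mul1
cycle 11: CDB Mul2=81; issue MUL r1<-Mul2 // r0:9,r1:Mul2,r2:81,r3:Mul1
cycle 12: issue ADD r1<-Add1 // r0:9,r1:Add1,r2:81,r3:Mul1
cycle 13: CDB Add2=6 // r0:9,r1:Add1,r2:81,r3:Mul1
cycle 14: - // r0:9,r1:Add1,r2:81,r3:Mul1
cycle 15: CDB Mul1=36 // r0:9,r1:Add1,r2:81,r3:36
cycle 16: CDB Mul2=324 // r0:9,r1:Add1,r2:81,r3:36
cycle 17: - // r0:9,r1:Add1,r2:81,r3:36
cycle 18: - // r0:9,r1:Add1,r2:81,r3:36
cycle 19: CDB Add1=648 // r0:9,r1:648,r2:81,r3:36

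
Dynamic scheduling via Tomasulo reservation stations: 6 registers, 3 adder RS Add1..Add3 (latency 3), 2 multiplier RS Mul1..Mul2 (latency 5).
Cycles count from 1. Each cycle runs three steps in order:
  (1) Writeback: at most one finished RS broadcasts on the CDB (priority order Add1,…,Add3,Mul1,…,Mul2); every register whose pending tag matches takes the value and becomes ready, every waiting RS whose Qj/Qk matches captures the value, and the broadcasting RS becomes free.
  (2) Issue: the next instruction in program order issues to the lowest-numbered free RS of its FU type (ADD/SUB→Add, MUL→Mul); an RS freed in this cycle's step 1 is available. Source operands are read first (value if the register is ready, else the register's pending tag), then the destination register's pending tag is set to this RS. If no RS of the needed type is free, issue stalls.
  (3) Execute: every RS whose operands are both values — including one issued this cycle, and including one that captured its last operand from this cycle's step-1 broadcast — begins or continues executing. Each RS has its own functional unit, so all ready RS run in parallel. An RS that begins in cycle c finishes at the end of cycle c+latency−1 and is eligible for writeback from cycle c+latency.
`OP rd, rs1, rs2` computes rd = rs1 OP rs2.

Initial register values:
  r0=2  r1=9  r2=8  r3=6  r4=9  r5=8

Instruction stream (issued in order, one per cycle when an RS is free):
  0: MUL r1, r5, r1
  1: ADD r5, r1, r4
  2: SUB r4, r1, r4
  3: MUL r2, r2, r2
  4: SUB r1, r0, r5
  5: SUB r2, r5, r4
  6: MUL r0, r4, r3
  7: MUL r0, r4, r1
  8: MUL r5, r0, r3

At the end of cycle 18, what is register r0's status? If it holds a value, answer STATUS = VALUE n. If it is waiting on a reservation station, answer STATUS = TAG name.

STATUS = VALUE -4977

cycle 1: issue MUL r1<-Mul1 // r0:2,r1:Mul1,r2:8,r3:6,r4:9,r5:8
cycle 2: issue ADD r5<-Add1 // r0:2,r1:Mul1,r2:8,r3:6,r4:9,r5:Add1
cycle 3: issue SUB r4<-Add2 // r0:2,r1:Mul1,r2:8,r3:6,r4:Add2,r5:Add1
cycle 4: issue MUL r2<-Mul2 // r0:2,r1:Mul1,r2:Mul2,r3:6,r4:Add2,r5:Add1
cycle 5: issue SUB r1<-Add3 // r0:2,r1:Add3,r2:Mul2,r3:6,r4:Add2,r5:Add1
cycle 6: CDB Mul1=72; stall // r0:2,r1:Add3,r2:Mul2,r3:6,r4:Add2,r5:Add1
cycle 7: stall // r0:2,r1:Add3,r2:Mul2,r3:6,r4:Add2,r5:Add1
cycle 8: stall // r0:2,r1:Add3,r2:Mul2,r3:6,r4:Add2,r5:Add1
cycle 9: CDB Add1=81; issue SUB r2<-Add1 // r0:2,r1:Add3,r2:Add1,r3:6,r4:Add2,r5:81
cycle 10: CDB Add2=63; issue MUL r0<-Mul1 // r0:Mul1,r1:Add3,r2:Add1,r3:6,r4:63,r5:81
cycle 11: CDB Mul2=64; issue MUL r0<-Mul2 // r0:Mul2,r1:Add3,r2:Add1,r3:6,r4:63,r5:81
cycle 12: CDB Add3=-79; stall // r0:Mul2,r1:-79,r2:Add1,r3:6,r4:63,r5:81
cycle 13: CDB Add1=18; stall // r0:Mul2,r1:-79,r2:18,r3:6,r4:63,r5:81
cycle 14: stall // r0:Mul2,r1:-79,r2:18,r3:6,r4:63,r5:81
cycle 15: CDB Mul1=378; issue MUL r5<-Mul1 // r0:Mul2,r1:-79,r2:18,r3:6,r4:63,r5:Mul1
cycle 16: - // r0:Mul2,r1:-79,r2:18,r3:6,r4:63,r5:Mul1
cycle 17: CDB Mul2=-4977 // r0:-4977,r1:-79,r2:18,r3:6,r4:63,r5:Mul1
cycle 18: - // r0:-4977,r1:-79,r2:18,r3:6,r4:63,r5:Mul1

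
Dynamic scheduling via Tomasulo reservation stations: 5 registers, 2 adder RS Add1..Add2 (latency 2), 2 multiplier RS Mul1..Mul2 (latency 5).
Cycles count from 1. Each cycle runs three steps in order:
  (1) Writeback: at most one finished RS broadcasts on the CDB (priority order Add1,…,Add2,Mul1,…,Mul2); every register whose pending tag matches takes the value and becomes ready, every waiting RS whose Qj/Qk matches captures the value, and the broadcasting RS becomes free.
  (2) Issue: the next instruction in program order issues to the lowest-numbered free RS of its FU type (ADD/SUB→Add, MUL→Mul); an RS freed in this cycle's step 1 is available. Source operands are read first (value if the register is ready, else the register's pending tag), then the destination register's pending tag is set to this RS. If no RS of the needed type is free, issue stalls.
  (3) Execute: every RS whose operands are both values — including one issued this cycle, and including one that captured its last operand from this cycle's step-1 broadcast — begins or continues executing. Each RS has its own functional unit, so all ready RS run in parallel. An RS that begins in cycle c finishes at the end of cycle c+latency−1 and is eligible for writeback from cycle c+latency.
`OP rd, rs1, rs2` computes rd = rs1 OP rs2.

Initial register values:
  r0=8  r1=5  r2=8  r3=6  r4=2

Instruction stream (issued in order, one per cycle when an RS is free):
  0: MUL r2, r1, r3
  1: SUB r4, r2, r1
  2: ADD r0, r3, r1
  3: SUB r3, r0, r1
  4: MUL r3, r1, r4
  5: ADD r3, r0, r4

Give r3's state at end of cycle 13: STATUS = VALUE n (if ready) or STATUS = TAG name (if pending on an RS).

STATUS = VALUE 36

cycle 1: issue MUL r2<-Mul1 // r0:8,r1:5,r2:Mul1,r3:6,r4:2
cycle 2: issue SUB r4<-Add1 // r0:8,r1:5,r2:Mul1,r3:6,r4:Add1
cycle 3: issue ADD r0<-Add2 // r0:Add2,r1:5,r2:Mul1,r3:6,r4:Add1
cycle 4: stall // r0:Add2,r1:5,r2:Mul1,r3:6,r4:Add1
cycle 5: CDB Add2=11; issue SUB r3<-Add2 // r0:11,r1:5,r2:Mul1,r3:Add2,r4:Add1
cycle 6: CDB Mul1=30; issue MUL r3<-Mul1 // r0:11,r1:5,r2:30,r3:Mul1,r4:Add1
cycle 7: CDB Add2=6; issue ADD r3<-Add2 // r0:11,r1:5,r2:30,r3:Add2,r4:Add1
cycle 8: CDB Add1=25 // r0:11,r1:5,r2:30,r3:Add2,r4:25
cycle 9: - // r0:11,r1:5,r2:30,r3:Add2,r4:25
cycle 10: CDB Add2=36 // r0:11,r1:5,r2:30,r3:36,r4:25
cycle 11: - // r0:11,r1:5,r2:30,r3:36,r4:25
cycle 12: - // r0:11,r1:5,r2:30,r3:36,r4:25
cycle 13: CDB Mul1=125 // r0:11,r1:5,r2:30,r3:36,r4:25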